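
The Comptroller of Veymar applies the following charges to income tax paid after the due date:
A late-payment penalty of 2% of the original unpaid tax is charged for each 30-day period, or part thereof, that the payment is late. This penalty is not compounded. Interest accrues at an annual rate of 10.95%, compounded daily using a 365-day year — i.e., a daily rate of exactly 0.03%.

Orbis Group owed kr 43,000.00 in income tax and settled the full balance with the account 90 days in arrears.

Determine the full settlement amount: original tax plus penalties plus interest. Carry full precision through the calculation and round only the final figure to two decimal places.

Penalty periods: ⌈90/30⌉ = 3; penalty = 3 × 2% × kr 43,000.00 = kr 2,580.00
Interest: kr 43,000.00 × ((1 + 0.0003)^90 − 1) = kr 43,000.00 × 0.02736364… = kr 1,176.6366…
Total = kr 43,000.00 + kr 2,580.0000 + kr 1,176.6366… = kr 46,756.64

kr 46,756.64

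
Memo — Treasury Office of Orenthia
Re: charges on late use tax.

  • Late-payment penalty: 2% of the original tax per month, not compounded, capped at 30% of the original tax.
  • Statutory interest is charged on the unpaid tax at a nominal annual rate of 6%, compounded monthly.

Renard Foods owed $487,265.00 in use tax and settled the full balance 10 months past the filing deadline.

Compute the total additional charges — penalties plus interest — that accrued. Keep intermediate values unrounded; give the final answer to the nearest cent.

$122,371.80

Penalty: 10 × 2% × $487,265.00 = $97,453.00 (below the 30% cap of $146,179.50)
Interest (6%/yr ÷ 12 = 0.5%/month): $487,265.00 × ((1 + 0.005)^10 − 1) = $24,918.7964…
Penalties + interest = $97,453.0000 + $24,918.7964… = $122,371.80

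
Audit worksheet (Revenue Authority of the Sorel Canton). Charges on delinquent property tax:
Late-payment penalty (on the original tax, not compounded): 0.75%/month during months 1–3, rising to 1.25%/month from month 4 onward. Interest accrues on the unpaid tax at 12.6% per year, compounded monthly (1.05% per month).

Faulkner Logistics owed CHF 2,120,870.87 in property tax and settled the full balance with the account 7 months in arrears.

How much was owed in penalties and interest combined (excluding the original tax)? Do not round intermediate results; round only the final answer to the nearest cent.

CHF 314,644.33

Penalty, months 1–3: 3 × 0.75% × CHF 2,120,870.87 = CHF 47,719.59…
Penalty, months 4–7: 4 × 1.25% × CHF 2,120,870.87 = CHF 106,043.54…
Interest: CHF 2,120,870.87 × ((1 + 0.0105)^7 − 1) = CHF 2,120,870.87 × 0.0758562… = CHF 160,881.1943…
Penalties + interest = CHF 153,763.1381… + CHF 160,881.1943… = CHF 314,644.33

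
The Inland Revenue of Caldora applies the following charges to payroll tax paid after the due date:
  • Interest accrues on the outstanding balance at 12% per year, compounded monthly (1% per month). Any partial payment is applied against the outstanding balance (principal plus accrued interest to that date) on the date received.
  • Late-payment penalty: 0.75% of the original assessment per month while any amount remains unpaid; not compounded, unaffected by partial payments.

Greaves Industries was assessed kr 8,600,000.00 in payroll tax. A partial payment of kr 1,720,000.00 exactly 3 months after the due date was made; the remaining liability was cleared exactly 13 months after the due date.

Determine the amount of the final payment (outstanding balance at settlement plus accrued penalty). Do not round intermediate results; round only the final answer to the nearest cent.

kr 8,726,152.16

Balance at month 3: kr 8,600,000.0000 × (1 + 0.01)^3 = kr 8,860,588.6000
After kr 1,720,000.00 payment: kr 8,860,588.6000 − kr 1,720,000.00 = kr 7,140,588.6000
Balance at month 13: kr 7,140,588.6000 × (1 + 0.01)^10 = kr 7,887,652.1560…
Penalty: 13 × 0.75% × kr 8,600,000.00 = kr 838,500.00
Final settlement = outstanding balance + penalty = kr 7,887,652.1560… + kr 838,500.00 = kr 8,726,152.16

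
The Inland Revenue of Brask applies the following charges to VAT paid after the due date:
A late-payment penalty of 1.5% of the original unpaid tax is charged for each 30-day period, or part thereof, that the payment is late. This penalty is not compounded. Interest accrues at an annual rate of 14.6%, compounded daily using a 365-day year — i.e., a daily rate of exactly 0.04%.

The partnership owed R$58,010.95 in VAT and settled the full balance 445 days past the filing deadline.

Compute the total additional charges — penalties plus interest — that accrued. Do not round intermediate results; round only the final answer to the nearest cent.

Penalty periods: ⌈445/30⌉ = 15; penalty = 15 × 1.5% × R$58,010.95 = R$13,052.46…
Interest: R$58,010.95 × ((1 + 0.0004)^445 − 1) = R$58,010.95 × 0.19478280… = R$11,299.5351…
Penalties + interest = R$13,052.4638… + R$11,299.5351… = R$24,352.00

R$24,352.00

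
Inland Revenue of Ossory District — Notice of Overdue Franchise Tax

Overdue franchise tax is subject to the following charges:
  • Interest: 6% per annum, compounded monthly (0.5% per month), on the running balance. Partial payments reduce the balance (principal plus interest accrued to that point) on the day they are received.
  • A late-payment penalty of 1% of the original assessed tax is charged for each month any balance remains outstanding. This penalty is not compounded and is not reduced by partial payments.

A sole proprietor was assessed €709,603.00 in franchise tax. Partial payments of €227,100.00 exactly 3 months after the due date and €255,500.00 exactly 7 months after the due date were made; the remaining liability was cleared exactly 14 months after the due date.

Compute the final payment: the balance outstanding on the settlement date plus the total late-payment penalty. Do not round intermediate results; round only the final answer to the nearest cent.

Balance at month 3: €709,603.0000 × (1 + 0.005)^3 = €720,300.3539…
After €227,100.00 payment: €720,300.3539… − €227,100.00 = €493,200.3539…
Balance at month 7: €493,200.3539… × (1 + 0.005)^4 = €503,138.5880…
After €255,500.00 payment: €503,138.5880… − €255,500.00 = €247,638.5880…
Balance at month 14: €247,638.5880… × (1 + 0.005)^7 = €256,437.0377…
Penalty: 14 × 1% × €709,603.00 = €99,344.42
Final settlement = outstanding balance + penalty = €256,437.0377… + €99,344.42 = €355,781.46

€355,781.46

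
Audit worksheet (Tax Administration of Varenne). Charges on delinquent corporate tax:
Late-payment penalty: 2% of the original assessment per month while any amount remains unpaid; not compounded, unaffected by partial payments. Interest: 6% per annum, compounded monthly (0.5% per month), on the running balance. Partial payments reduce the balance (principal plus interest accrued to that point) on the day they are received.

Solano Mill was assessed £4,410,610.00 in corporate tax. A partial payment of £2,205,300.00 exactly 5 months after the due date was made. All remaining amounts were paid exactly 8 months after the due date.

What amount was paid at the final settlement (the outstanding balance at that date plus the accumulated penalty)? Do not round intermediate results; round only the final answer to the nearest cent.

£3,057,305.32

Balance at month 5: £4,410,610.0000 × (1 + 0.005)^5 = £4,521,983.4296…
After £2,205,300.00 payment: £4,521,983.4296… − £2,205,300.00 = £2,316,683.4296…
Balance at month 8: £2,316,683.4296… × (1 + 0.005)^3 = £2,351,607.7218…
Penalty: 8 × 2% × £4,410,610.00 = £705,697.60
Final settlement = outstanding balance + penalty = £2,351,607.7218… + £705,697.60 = £3,057,305.32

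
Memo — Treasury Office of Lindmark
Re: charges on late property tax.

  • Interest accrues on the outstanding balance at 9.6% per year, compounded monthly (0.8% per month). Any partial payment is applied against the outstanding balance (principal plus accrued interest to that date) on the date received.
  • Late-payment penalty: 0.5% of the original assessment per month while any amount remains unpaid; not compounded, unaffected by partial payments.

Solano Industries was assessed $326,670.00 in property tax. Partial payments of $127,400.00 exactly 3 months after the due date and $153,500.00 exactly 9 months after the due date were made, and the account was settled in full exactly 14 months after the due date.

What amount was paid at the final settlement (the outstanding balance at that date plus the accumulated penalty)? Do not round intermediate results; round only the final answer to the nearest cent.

$89,279.09

Balance at month 3: $326,670.0000 × (1 + 0.008)^3 = $334,572.9679…
After $127,400.00 payment: $334,572.9679… − $127,400.00 = $207,172.9679…
Balance at month 9: $207,172.9679… × (1 + 0.008)^6 = $217,318.2906…
After $153,500.00 payment: $217,318.2906… − $153,500.00 = $63,818.2906…
Balance at month 14: $63,818.2906… × (1 + 0.008)^5 = $66,412.1940…
Penalty: 14 × 0.5% × $326,670.00 = $22,866.90
Final settlement = outstanding balance + penalty = $66,412.1940… + $22,866.90 = $89,279.09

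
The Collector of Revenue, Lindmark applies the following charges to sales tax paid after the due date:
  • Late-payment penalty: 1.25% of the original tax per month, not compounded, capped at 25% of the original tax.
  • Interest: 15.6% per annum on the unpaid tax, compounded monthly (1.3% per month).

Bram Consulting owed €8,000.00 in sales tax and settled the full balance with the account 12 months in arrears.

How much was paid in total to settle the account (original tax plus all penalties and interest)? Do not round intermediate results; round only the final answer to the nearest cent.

€10,541.21

Penalty: 12 × 1.25% × €8,000.00 = €1,200.00 (below the 25% cap of €2,000.00)
Interest: €8,000.00 × ((1 + 0.013)^12 − 1) = €8,000.00 × 0.1676518… = €1,341.2142…
Total = €8,000.00 + €1,200.0000 + €1,341.2142… = €10,541.21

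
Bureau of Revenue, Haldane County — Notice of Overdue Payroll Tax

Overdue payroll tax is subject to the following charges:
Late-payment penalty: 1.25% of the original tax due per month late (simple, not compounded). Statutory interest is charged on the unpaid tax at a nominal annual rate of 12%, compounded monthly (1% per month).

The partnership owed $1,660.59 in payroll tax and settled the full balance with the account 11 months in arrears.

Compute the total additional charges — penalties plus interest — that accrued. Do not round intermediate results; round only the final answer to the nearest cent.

Late-payment penalty: 11 × 1.25% × $1,660.59 = $228.33…
Interest: $1,660.59 × ((1 + 0.01)^11 − 1) = $1,660.59 × 0.1156683… = $192.0777…
Penalties + interest = $228.3311… + $192.0777… = $420.41

$420.41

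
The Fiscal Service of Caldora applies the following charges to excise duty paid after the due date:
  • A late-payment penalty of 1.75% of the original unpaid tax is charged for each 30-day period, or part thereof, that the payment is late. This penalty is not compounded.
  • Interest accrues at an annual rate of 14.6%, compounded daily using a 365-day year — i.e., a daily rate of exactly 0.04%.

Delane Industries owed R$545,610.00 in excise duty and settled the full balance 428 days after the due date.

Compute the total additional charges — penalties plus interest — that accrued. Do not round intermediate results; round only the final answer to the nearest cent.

Penalty periods: ⌈428/30⌉ = 15; penalty = 15 × 1.75% × R$545,610.00 = R$143,222.63…
Interest: R$545,610.00 × ((1 + 0.0004)^428 − 1) = R$545,610.00 × 0.18668745… = R$101,858.5390…
Penalties + interest = R$143,222.6250 + R$101,858.5390… = R$245,081.16

R$245,081.16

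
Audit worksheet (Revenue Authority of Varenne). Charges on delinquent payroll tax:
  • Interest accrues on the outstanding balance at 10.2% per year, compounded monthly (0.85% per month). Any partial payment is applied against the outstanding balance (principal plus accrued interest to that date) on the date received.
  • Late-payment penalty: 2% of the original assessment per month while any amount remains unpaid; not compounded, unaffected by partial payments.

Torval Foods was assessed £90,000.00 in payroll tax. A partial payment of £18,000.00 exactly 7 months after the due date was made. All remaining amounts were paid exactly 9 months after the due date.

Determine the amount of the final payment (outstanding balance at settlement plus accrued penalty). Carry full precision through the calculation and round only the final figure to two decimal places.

£95,016.49

Balance at month 7: £90,000.0000 × (1 + 0.0085)^7 = £95,493.5035…
After £18,000.00 payment: £95,493.5035… − £18,000.00 = £77,493.5035…
Balance at month 9: £77,493.5035… × (1 + 0.0085)^2 = £78,816.4920…
Penalty: 9 × 2% × £90,000.00 = £16,200.00
Final settlement = outstanding balance + penalty = £78,816.4920… + £16,200.00 = £95,016.49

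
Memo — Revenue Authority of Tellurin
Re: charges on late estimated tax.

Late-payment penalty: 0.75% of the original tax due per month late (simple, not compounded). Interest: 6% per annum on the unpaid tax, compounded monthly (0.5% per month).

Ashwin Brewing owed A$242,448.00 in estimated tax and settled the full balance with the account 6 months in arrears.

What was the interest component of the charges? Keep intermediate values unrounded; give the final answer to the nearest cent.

Interest: A$242,448.00 × ((1 + 0.005)^6 − 1) = A$242,448.00 × 0.0303775… = A$7,364.9664…

A$7,364.97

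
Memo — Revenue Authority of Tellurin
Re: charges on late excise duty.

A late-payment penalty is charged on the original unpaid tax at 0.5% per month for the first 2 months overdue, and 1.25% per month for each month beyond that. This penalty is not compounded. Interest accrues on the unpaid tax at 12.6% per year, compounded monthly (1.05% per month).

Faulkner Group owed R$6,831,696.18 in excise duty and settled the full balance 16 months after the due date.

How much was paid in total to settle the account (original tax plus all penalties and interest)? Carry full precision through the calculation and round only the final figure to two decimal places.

R$9,338,252.07

Penalty, months 1–2: 2 × 0.5% × R$6,831,696.18 = R$68,316.96…
Penalty, months 3–16: 14 × 1.25% × R$6,831,696.18 = R$1,195,546.83…
Interest: R$6,831,696.18 × ((1 + 0.0105)^16 − 1) = R$6,831,696.18 × 0.1819010… = R$1,242,692.0976…
Total = R$6,831,696.18 + R$1,263,863.7933 + R$1,242,692.0976… = R$9,338,252.07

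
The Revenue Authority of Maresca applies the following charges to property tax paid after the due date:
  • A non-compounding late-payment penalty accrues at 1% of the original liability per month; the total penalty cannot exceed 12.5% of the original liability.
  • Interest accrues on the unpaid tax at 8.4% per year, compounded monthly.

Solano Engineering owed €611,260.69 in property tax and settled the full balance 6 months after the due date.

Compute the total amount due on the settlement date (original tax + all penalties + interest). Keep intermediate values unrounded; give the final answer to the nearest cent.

Penalty: 6 × 1% × €611,260.69 = €36,675.64… (below the 12.5% cap of €76,407.59…)
Interest (8.4%/yr ÷ 12 = 0.7%/month): €611,260.69 × ((1 + 0.007)^6 − 1) = €26,126.4409…
Total = €611,260.69 + €36,675.6414 + €26,126.4409… = €674,062.77

€674,062.77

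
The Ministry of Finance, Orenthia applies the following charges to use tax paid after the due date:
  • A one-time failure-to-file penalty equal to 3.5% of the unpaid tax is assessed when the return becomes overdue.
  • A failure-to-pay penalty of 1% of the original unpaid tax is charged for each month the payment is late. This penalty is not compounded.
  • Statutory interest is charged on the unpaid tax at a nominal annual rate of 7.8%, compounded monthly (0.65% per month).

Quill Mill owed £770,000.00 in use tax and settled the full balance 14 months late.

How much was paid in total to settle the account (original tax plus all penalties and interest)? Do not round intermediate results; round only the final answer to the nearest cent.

£977,858.82

Failure-to-file penalty: 3.5% × £770,000.00 = £26,950.00
Failure-to-pay penalty: 14 × 1% × £770,000.00 = £107,800.00
Interest: £770,000.00 × ((1 + 0.0065)^14 − 1) = £770,000.00 × 0.0949465… = £73,108.8233…
Total = £770,000.00 + £134,750.0000 + £73,108.8233… = £977,858.82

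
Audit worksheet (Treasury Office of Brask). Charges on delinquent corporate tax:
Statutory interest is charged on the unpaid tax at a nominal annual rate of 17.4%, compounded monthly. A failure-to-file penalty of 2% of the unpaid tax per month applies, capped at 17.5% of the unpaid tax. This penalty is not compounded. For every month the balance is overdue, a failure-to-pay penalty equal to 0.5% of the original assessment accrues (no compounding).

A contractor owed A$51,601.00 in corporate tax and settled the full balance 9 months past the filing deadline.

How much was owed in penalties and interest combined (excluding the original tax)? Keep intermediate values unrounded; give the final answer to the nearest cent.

A$18,490.22

Failure-to-file: 9 × 2% × A$51,601.00 = A$9,288.18, capped at 17.5% × A$51,601.00 = A$9,030.18…
Failure-to-pay penalty: 9 × 0.5% × A$51,601.00 = A$2,322.05…
Interest (17.4%/yr ÷ 12 = 1.45%/month): A$51,601.00 × ((1 + 0.0145)^9 − 1) = A$7,138.0043…
Penalties + interest = A$11,352.2200 + A$7,138.0043… = A$18,490.22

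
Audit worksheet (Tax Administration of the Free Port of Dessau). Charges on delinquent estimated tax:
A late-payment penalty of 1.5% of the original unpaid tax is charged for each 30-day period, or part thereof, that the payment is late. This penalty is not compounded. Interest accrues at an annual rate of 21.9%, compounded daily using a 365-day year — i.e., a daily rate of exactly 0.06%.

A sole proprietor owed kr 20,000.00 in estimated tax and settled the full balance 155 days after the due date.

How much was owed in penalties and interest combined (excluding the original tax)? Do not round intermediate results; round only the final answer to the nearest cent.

kr 3,748.62

Penalty periods: ⌈155/30⌉ = 6; penalty = 6 × 1.5% × kr 20,000.00 = kr 1,800.00
Interest: kr 20,000.00 × ((1 + 0.0006)^155 − 1) = kr 20,000.00 × 0.09743113… = kr 1,948.6226…
Penalties + interest = kr 1,800.0000 + kr 1,948.6226… = kr 3,748.62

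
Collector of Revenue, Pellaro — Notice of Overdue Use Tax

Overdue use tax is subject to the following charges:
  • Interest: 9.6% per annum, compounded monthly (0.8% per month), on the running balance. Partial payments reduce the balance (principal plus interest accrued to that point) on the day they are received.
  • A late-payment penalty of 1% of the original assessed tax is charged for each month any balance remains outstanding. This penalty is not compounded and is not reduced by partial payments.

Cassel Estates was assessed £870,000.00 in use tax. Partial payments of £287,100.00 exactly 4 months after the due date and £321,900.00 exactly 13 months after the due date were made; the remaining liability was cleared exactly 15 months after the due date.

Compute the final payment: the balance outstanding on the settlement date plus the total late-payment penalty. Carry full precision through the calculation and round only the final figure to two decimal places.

Balance at month 4: £870,000.0000 × (1 + 0.008)^4 = £898,175.8653…
After £287,100.00 payment: £898,175.8653… − £287,100.00 = £611,075.8653…
Balance at month 13: £611,075.8653… × (1 + 0.008)^9 = £656,507.8455…
After £321,900.00 payment: £656,507.8455… − £321,900.00 = £334,607.8455…
Balance at month 15: £334,607.8455… × (1 + 0.008)^2 = £339,982.9859…
Penalty: 15 × 1% × £870,000.00 = £130,500.00
Final settlement = outstanding balance + penalty = £339,982.9859… + £130,500.00 = £470,482.99

£470,482.99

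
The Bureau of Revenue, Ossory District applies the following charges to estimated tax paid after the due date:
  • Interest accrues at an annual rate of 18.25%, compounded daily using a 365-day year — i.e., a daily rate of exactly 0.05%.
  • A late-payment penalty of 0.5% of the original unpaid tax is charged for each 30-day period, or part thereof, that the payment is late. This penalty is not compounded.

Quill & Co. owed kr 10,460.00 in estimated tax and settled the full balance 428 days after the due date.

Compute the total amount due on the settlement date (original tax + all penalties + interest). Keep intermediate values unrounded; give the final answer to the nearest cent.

kr 13,739.80

Penalty periods: ⌈428/30⌉ = 15; penalty = 15 × 0.5% × kr 10,460.00 = kr 784.50
Interest: kr 10,460.00 × ((1 + 0.0005)^428 − 1) = kr 10,460.00 × 0.23855641… = kr 2,495.3001…
Total = kr 10,460.00 + kr 784.5000 + kr 2,495.3001… = kr 13,739.80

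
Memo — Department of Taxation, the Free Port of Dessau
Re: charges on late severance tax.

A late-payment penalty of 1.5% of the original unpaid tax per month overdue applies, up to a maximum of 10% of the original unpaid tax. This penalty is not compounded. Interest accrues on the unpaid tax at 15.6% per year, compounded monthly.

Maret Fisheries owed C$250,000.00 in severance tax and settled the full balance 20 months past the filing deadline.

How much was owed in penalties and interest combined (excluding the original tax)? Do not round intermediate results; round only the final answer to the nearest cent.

Penalty (uncapped): 20 × 1.5% × C$250,000.00 = C$75,000.00; cap = 10% × C$250,000.00 = C$25,000.00 → penalty = C$25,000.00
Interest (15.6%/yr ÷ 12 = 1.3%/month): C$250,000.00 × ((1 + 0.013)^20 − 1) = C$73,689.7267…
Penalties + interest = C$25,000.0000 + C$73,689.7267… = C$98,689.73

C$98,689.73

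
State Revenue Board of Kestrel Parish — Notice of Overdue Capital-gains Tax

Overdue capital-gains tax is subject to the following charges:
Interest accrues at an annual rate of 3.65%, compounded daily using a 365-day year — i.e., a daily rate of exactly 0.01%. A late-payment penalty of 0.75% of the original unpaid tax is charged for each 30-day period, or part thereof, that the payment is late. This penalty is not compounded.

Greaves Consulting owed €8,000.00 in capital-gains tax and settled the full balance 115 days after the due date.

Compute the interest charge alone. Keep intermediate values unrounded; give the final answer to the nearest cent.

Interest: €8,000.00 × ((1 + 0.0001)^115 − 1) = €8,000.00 × 0.01156580… = €92.5264…

€92.53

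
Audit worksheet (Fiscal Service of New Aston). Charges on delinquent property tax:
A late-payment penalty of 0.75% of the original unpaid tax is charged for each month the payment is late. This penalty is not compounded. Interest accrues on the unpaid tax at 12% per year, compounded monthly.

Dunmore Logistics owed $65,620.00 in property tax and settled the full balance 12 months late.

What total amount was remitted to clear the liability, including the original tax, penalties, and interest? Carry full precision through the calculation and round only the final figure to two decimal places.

$79,848.06

Late-payment penalty = 0.75% × $65,620.00 × 12 mo = $5,905.80
Interest (12%/yr ÷ 12 = 1%/month): $65,620.00 × ((1 + 0.01)^12 − 1) = $8,322.2585…
Total = $65,620.00 + $5,905.8000 + $8,322.2585… = $79,848.06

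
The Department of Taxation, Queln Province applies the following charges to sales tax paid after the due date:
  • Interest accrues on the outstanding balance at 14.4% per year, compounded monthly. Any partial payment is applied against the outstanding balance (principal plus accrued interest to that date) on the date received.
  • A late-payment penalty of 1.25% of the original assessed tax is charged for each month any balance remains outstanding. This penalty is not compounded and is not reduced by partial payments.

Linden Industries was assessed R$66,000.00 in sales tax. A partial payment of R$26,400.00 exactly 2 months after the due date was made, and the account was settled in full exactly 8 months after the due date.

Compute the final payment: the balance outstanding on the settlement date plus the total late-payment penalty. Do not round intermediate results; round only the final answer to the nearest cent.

Monthly rate = 14.4% ÷ 12 = 1.2%
Balance at month 2: R$66,000.0000 × (1 + 0.012)^2 = R$67,593.5040
After R$26,400.00 payment: R$67,593.5040 − R$26,400.00 = R$41,193.5040
Balance at month 8: R$41,193.5040 × (1 + 0.012)^6 = R$44,249.8508…
Penalty: 8 × 1.25% × R$66,000.00 = R$6,600.00
Final settlement = outstanding balance + penalty = R$44,249.8508… + R$6,600.00 = R$50,849.85

R$50,849.85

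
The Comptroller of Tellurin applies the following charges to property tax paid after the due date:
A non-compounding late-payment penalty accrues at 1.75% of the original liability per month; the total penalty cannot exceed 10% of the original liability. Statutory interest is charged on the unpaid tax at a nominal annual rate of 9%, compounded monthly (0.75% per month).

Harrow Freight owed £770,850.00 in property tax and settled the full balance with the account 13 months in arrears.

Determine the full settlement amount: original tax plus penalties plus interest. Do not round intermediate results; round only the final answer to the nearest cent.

Penalty (uncapped): 13 × 1.75% × £770,850.00 = £175,368.38…; cap = 10% × £770,850.00 = £77,085.00 → penalty = £77,085.00
Interest: £770,850.00 × ((1 + 0.0075)^13 − 1) = £770,850.00 × 0.1020104… = £78,634.7549…
Total = £770,850.00 + £77,085.0000 + £78,634.7549… = £926,569.75

£926,569.75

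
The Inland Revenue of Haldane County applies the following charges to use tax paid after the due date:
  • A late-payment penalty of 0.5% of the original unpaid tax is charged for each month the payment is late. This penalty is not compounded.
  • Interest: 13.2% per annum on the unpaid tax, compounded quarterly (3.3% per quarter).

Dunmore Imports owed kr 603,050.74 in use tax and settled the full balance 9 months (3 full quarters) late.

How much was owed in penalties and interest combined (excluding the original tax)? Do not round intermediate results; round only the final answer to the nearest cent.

Late-payment penalty = 0.5% × kr 603,050.74 × 9 mo = kr 27,137.28…
Interest: kr 603,050.74 × ((1 + 0.033)^3 − 1) = kr 603,050.74 × 0.1023029… = kr 61,693.8619…
Penalties + interest = kr 27,137.2833 + kr 61,693.8619… = kr 88,831.15

kr 88,831.15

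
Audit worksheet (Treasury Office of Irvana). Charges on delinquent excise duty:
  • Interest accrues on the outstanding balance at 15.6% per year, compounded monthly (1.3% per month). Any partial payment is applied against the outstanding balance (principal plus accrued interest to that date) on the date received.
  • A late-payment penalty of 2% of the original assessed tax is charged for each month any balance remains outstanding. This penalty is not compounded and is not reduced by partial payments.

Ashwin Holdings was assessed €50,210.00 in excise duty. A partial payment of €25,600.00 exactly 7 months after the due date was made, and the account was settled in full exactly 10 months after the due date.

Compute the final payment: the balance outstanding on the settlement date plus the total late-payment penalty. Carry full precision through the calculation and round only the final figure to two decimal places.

Balance at month 7: €50,210.0000 × (1 + 0.013)^7 = €54,961.2168…
After €25,600.00 payment: €54,961.2168… − €25,600.00 = €29,361.2168…
Balance at month 10: €29,361.2168… × (1 + 0.013)^3 = €30,521.2549…
Penalty: 10 × 2% × €50,210.00 = €10,042.00
Final settlement = outstanding balance + penalty = €30,521.2549… + €10,042.00 = €40,563.25

€40,563.25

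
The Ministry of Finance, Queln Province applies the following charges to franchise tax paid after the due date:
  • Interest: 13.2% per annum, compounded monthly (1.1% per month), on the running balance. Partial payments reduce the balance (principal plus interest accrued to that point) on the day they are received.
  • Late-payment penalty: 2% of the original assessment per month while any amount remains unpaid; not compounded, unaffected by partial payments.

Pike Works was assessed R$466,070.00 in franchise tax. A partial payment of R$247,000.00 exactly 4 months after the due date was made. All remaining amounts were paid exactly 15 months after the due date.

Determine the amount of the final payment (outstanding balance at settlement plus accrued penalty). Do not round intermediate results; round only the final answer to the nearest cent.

R$410,419.53

Balance at month 4: R$466,070.0000 × (1 + 0.011)^4 = R$486,917.9350…
After R$247,000.00 payment: R$486,917.9350… − R$247,000.00 = R$239,917.9350…
Balance at month 15: R$239,917.9350… × (1 + 0.011)^11 = R$270,598.5258…
Penalty: 15 × 2% × R$466,070.00 = R$139,821.00
Final settlement = outstanding balance + penalty = R$270,598.5258… + R$139,821.00 = R$410,419.53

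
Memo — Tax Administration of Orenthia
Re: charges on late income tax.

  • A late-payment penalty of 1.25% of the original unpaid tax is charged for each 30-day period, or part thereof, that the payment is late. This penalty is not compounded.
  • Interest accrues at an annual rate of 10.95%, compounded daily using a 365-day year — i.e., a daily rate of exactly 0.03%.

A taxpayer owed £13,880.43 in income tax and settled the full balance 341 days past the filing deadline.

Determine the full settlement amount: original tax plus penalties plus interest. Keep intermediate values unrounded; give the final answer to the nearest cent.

Penalty periods: ⌈341/30⌉ = 12; penalty = 12 × 1.25% × £13,880.43 = £2,082.06…
Interest: £13,880.43 × ((1 + 0.0003)^341 − 1) = £13,880.43 × 0.10769874… = £1,494.9049…
Total = £13,880.43 + £2,082.0645 + £1,494.9049… = £17,457.40

£17,457.40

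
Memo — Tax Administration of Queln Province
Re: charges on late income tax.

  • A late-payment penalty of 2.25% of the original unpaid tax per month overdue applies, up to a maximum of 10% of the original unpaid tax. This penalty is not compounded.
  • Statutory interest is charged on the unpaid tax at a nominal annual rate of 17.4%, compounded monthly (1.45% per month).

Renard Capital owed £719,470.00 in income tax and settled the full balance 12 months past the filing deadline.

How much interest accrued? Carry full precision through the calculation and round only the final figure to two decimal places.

Interest: £719,470.00 × ((1 + 0.0145)^12 − 1) = £719,470.00 × 0.1885696… = £135,670.1668…

£135,670.17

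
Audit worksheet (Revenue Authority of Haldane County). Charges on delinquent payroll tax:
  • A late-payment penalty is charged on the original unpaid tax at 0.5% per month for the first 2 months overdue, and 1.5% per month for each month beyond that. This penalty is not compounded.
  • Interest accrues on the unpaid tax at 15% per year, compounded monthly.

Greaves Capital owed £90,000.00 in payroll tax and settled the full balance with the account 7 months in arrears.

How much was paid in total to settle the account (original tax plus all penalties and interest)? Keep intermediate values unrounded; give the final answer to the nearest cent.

Penalty, months 1–2: 2 × 0.5% × £90,000.00 = £900.00
Penalty, months 3–7: 5 × 1.5% × £90,000.00 = £6,750.00
Interest (15%/yr ÷ 12 = 1.25%/month): £90,000.00 × ((1 + 0.0125)^7 − 1) = £8,176.5423…
Total = £90,000.00 + £7,650.0000 + £8,176.5423… = £105,826.54

£105,826.54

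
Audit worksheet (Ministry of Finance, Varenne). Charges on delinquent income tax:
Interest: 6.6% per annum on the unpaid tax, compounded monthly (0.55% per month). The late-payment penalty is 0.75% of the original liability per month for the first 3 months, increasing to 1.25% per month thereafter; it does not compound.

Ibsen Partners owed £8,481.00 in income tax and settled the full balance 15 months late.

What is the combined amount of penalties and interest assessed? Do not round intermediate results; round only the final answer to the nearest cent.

£2,190.25

Penalty, months 1–3: 3 × 0.75% × £8,481.00 = £190.82…
Penalty, months 4–15: 12 × 1.25% × £8,481.00 = £1,272.15
Interest: £8,481.00 × ((1 + 0.0055)^15 − 1) = £8,481.00 × 0.0857532… = £727.2730…
Penalties + interest = £1,462.9725 + £727.2730… = £2,190.25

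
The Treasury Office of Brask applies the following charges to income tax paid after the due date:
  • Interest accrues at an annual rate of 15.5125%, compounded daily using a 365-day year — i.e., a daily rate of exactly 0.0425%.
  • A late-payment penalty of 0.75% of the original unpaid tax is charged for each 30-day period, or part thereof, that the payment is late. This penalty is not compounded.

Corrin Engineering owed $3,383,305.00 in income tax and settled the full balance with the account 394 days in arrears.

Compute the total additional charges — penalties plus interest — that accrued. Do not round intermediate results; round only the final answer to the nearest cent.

Penalty periods: ⌈394/30⌉ = 14; penalty = 14 × 0.75% × $3,383,305.00 = $355,247.03…
Interest: $3,383,305.00 × ((1 + 0.000425)^394 − 1) = $3,383,305.00 × 0.18224412… = $616,587.4344…
Penalties + interest = $355,247.0250 + $616,587.4344… = $971,834.46

$971,834.46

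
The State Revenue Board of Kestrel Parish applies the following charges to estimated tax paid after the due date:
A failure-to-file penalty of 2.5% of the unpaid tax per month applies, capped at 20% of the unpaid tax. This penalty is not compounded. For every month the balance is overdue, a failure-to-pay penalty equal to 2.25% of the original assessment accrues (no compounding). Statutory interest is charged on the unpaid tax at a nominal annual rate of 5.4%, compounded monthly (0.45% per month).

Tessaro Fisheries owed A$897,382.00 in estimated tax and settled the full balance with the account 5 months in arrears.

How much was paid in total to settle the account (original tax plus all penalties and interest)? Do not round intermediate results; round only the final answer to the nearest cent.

A$1,130,883.86

Failure-to-file: 5 × 2.5% × A$897,382.00 = A$112,172.75 (under the 20% cap)
Failure-to-pay penalty: 5 × 2.25% × A$897,382.00 = A$100,955.48…
Interest: A$897,382.00 × ((1 + 0.0045)^5 − 1) = A$897,382.00 × 0.0227034… = A$20,373.6344…
Total = A$897,382.00 + A$213,128.2250 + A$20,373.6344… = A$1,130,883.86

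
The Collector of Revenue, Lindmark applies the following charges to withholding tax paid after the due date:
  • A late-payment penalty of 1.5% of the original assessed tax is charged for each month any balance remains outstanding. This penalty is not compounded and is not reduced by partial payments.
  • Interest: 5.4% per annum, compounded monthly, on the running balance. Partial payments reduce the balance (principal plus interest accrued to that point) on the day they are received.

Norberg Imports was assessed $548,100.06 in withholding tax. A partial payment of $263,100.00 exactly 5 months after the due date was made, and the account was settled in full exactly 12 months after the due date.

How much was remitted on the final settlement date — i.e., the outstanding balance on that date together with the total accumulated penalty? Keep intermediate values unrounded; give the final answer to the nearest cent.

Monthly rate = 5.4% ÷ 12 = 0.45%
Balance at month 5: $548,100.0600 × (1 + 0.0045)^5 = $560,543.8022…
After $263,100.00 payment: $560,543.8022… − $263,100.00 = $297,443.8022…
Balance at month 12: $297,443.8022… × (1 + 0.0045)^7 = $306,940.7229…
Penalty: 12 × 1.5% × $548,100.06 = $98,658.01…
Final settlement = outstanding balance + penalty = $306,940.7229… + $98,658.01… = $405,598.73

$405,598.73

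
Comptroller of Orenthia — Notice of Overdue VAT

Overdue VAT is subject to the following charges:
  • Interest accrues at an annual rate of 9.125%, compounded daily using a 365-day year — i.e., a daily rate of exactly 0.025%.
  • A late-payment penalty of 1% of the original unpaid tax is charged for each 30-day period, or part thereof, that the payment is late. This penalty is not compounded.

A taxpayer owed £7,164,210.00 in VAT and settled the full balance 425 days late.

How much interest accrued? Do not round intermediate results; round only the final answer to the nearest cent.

Interest: £7,164,210.00 × ((1 + 0.00025)^425 − 1) = £7,164,210.00 × 0.11208510… = £803,001.1886…

£803,001.19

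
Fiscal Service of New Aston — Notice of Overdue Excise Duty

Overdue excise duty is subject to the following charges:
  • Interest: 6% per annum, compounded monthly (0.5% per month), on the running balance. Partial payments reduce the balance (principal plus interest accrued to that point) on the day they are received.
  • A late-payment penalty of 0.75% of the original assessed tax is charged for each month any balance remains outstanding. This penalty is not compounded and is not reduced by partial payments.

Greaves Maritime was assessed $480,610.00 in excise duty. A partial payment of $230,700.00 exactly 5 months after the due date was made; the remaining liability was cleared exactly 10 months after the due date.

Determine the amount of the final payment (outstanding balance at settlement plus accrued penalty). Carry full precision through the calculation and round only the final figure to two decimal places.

$304,708.74

Balance at month 5: $480,610.0000 × (1 + 0.005)^5 = $492,746.0048…
After $230,700.00 payment: $492,746.0048… − $230,700.00 = $262,046.0048…
Balance at month 10: $262,046.0048… × (1 + 0.005)^5 = $268,662.9948…
Penalty: 10 × 0.75% × $480,610.00 = $36,045.75
Final settlement = outstanding balance + penalty = $268,662.9948… + $36,045.75 = $304,708.74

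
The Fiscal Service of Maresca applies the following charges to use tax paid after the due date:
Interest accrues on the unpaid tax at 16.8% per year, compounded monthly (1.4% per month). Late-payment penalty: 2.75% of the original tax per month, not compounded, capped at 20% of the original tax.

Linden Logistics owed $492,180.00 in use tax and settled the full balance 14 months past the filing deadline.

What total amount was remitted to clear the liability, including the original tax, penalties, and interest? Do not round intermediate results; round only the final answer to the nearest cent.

$696,372.87

Penalty (uncapped): 14 × 2.75% × $492,180.00 = $189,489.30; cap = 20% × $492,180.00 = $98,436.00 → penalty = $98,436.00
Interest: $492,180.00 × ((1 + 0.014)^14 − 1) = $492,180.00 × 0.2148744… = $105,756.8675…
Total = $492,180.00 + $98,436.0000 + $105,756.8675… = $696,372.87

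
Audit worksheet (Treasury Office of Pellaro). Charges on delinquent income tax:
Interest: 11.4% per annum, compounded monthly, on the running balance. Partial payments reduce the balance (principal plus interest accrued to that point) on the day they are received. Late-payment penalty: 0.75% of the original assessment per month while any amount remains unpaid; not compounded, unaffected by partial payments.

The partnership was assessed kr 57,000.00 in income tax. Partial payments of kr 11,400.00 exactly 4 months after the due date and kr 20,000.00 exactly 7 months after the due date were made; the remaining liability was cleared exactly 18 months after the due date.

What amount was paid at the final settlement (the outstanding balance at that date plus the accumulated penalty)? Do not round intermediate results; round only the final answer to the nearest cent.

kr 40,064.77

Monthly rate = 11.4% ÷ 12 = 0.95%
Balance at month 4: kr 57,000.0000 × (1 + 0.0095)^4 = kr 59,197.0614…
After kr 11,400.00 payment: kr 59,197.0614… − kr 11,400.00 = kr 47,797.0614…
Balance at month 7: kr 47,797.0614… × (1 + 0.0095)^3 = kr 49,172.2597…
After kr 20,000.00 payment: kr 49,172.2597… − kr 20,000.00 = kr 29,172.2597…
Balance at month 18: kr 29,172.2597… × (1 + 0.0095)^11 = kr 32,369.7711…
Penalty: 18 × 0.75% × kr 57,000.00 = kr 7,695.00
Final settlement = outstanding balance + penalty = kr 32,369.7711… + kr 7,695.00 = kr 40,064.77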